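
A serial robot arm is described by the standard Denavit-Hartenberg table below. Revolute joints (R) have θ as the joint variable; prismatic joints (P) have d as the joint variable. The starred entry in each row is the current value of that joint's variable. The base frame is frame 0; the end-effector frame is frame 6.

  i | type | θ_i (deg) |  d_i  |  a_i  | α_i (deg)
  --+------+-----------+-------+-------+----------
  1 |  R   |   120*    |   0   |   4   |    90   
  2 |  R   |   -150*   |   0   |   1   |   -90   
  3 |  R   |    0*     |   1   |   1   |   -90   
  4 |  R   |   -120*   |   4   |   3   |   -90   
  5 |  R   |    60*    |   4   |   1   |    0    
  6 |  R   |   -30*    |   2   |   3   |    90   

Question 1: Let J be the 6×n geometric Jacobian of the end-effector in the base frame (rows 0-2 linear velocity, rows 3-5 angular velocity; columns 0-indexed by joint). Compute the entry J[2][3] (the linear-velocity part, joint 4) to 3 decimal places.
-2.281

axis z_3 = (-0.8660,-0.5000,-0.0000); lever o_n−o_3 = (-2.5556,1.1585,-8.2452)
cross product → J_v[:, 3] = (4.1226,-7.1405,-2.2811)
J_ω[:, 3] = z_3
entry J[2][3] = -2.2811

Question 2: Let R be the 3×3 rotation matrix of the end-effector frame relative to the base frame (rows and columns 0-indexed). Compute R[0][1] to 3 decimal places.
0.250

End-effector y-axis (col 1 of R) = (0.2500,-0.4330,-0.8660)
R[0][1] = 0.2500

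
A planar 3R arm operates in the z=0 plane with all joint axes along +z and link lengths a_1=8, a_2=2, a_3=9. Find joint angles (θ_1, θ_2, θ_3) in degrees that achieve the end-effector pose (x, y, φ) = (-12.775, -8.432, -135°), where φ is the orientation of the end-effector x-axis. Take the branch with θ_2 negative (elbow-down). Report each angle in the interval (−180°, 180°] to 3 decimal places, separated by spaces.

wrist centre = target − a_3·(cos φ, sin φ) = (-6.4110, -2.0680)
cos θ_2 = (45.3782−8²−2²)/(2·8·2) = -0.7069; θ_2 = -134.9858° (elbow-down)
β = atan2(-2.0680,-6.4110) = -162.1216°; ψ = atan2(-1.4146,6.5861) = -12.1218°
θ_1 = β − ψ = -149.9998°
θ_3 = φ − θ_1 − θ_2 = 149.9856° (wrapped to (-180°,180°])

-150.000 -134.986 149.986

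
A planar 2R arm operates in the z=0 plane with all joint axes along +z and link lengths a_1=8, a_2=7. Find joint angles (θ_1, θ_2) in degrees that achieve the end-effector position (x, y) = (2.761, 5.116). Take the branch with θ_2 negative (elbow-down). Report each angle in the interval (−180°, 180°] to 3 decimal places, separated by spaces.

120.003 -135.005

cos θ_2 = (33.7966−8²−7²)/(2·8·7) = -0.7072; θ_2 = -135.0054° (elbow-down)
β = atan2(5.1160,2.7610) = 61.6452°; ψ = atan2(-4.9493,3.0498) = -58.3583°
θ_1 = β − ψ = 120.0035°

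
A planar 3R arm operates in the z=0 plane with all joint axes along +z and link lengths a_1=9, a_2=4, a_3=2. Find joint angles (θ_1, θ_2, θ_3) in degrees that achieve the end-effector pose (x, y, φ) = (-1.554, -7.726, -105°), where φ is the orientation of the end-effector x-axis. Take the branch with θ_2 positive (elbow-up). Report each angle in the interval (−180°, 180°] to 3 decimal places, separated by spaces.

-120.005 150.000 -134.995

wrist centre = target − a_3·(cos φ, sin φ) = (-1.0364, -5.7941)
cos θ_2 = (34.6462−9²−4²)/(2·9·4) = -0.8660; θ_2 = 150.0000° (elbow-up)
β = atan2(-5.7941,-1.0364) = -100.1409°; ψ = atan2(2.0000,5.5359) = 19.8637°
θ_1 = β − ψ = -120.0046°
θ_3 = φ − θ_1 − θ_2 = -134.9954° (wrapped to (-180°,180°])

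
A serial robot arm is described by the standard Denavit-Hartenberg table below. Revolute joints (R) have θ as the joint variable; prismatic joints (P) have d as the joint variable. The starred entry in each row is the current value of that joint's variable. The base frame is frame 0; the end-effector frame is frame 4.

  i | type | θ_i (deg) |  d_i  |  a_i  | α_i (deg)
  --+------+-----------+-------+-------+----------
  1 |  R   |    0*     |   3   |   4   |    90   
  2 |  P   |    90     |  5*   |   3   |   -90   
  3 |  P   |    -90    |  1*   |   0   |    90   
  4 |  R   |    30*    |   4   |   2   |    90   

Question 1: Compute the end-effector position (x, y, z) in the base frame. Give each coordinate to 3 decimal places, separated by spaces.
after link 1: o_1 = (4.0000, 0.0000, 3.0000)
after link 2: o_2 = (4.0000, -5.0000, 6.0000)
after link 3: o_3 = (3.0000, -5.0000, 6.0000)
after link 4: o_4 = (2.0000, -6.7321, 2.0000)

2.000 -6.732 2.000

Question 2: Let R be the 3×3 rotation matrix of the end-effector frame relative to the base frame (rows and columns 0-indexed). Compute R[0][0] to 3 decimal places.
-0.500

End-effector x-axis (col 0 of R) = (-0.5000,-0.8660,0.0000)
R[0][0] = -0.5000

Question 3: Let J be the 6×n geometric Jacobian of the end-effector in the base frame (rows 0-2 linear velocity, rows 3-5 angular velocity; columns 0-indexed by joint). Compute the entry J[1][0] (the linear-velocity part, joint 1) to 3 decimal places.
2.000

axis z_0 = ẑ; lever o_n−o_0 = (2.0000,-6.7321,2.0000)
cross product → J_v[:, 0] = (6.7321,2.0000,-0.0000)
J_ω[:, 0] = z_0
entry J[1][0] = 2.0000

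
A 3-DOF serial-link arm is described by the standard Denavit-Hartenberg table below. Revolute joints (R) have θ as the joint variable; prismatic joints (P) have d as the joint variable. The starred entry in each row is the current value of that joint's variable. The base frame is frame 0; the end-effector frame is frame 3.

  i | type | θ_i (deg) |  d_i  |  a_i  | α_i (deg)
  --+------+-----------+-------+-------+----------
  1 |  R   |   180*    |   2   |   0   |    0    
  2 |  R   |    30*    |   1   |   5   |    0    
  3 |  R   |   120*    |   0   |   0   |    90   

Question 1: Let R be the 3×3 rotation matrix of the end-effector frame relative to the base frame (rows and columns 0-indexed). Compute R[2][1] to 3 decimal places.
End-effector y-axis (col 1 of R) = (0.0000,0.0000,1.0000)
R[2][1] = 1.0000

1.000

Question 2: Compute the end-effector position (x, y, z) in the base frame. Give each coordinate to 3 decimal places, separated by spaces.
-4.330 -2.500 3.000

after link 1: o_1 = (0.0000, 0.0000, 2.0000)
after link 2: o_2 = (-4.3301, -2.5000, 3.0000)
after link 3: o_3 = (-4.3301, -2.5000, 3.0000)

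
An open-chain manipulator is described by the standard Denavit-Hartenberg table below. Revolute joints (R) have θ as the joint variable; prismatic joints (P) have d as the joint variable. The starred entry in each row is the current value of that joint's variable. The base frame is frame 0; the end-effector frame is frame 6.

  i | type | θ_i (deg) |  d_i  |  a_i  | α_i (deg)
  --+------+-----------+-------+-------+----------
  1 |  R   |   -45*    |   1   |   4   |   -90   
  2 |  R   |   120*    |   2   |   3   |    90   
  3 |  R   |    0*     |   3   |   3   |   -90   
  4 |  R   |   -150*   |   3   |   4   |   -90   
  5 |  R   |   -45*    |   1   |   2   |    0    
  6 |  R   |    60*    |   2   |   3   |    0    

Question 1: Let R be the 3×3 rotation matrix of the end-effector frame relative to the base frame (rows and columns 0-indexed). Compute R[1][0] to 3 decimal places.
-0.775

End-effector x-axis (col 0 of R) = (0.4085,-0.7745,0.4830)
R[1][0] = -0.7745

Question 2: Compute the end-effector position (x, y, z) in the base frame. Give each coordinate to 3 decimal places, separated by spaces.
after link 1: o_1 = (2.8284, -2.8284, 1.0000)
after link 2: o_2 = (3.1820, -0.3536, -1.5981)
after link 3: o_3 = (3.9584, -1.1300, -5.6962)
after link 4: o_4 = (8.5292, -1.4582, -3.6962)
after link 5: o_5 = (10.7488, -1.6778, -3.8551)
after link 6: o_6 = (12.6814, -4.7084, -4.1382)

12.681 -4.708 -4.138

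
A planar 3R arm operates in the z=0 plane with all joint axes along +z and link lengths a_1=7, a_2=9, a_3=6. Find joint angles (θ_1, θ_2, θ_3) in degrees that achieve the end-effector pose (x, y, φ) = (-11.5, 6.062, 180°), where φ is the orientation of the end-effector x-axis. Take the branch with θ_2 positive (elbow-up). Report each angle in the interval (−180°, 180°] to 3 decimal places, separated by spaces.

wrist centre = target − a_3·(cos φ, sin φ) = (-5.5000, 6.0620)
cos θ_2 = (66.9978−7²−9²)/(2·7·9) = -0.5000; θ_2 = 120.0011° (elbow-up)
β = atan2(6.0620,-5.5000) = 132.2172°; ψ = atan2(7.7941,2.4998) = 72.2172°
θ_1 = β − ψ = 60.0000°
θ_3 = φ − θ_1 − θ_2 = -0.0011° (wrapped to (-180°,180°])

60.000 120.001 -0.001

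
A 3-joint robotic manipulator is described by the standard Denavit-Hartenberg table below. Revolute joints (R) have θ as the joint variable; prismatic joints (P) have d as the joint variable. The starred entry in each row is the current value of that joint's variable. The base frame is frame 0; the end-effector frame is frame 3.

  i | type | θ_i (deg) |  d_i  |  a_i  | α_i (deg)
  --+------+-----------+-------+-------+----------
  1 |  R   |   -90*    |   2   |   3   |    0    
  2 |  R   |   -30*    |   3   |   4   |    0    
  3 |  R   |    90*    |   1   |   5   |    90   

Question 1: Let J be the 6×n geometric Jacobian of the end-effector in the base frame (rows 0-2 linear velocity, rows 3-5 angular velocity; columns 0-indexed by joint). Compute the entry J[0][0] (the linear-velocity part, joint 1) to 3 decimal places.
axis z_0 = ẑ; lever o_n−o_0 = (2.3301,-8.9641,6.0000)
cross product → J_v[:, 0] = (8.9641,2.3301,-0.0000)
J_ω[:, 0] = z_0
entry J[0][0] = 8.9641

8.964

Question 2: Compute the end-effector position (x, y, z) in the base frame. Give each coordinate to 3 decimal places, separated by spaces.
after link 1: o_1 = (0.0000, -3.0000, 2.0000)
after link 2: o_2 = (-2.0000, -6.4641, 5.0000)
after link 3: o_3 = (2.3301, -8.9641, 6.0000)

2.330 -8.964 6.000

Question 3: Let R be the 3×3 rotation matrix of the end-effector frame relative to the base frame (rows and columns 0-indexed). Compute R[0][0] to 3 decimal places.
0.866

End-effector x-axis (col 0 of R) = (0.8660,-0.5000,0.0000)
R[0][0] = 0.8660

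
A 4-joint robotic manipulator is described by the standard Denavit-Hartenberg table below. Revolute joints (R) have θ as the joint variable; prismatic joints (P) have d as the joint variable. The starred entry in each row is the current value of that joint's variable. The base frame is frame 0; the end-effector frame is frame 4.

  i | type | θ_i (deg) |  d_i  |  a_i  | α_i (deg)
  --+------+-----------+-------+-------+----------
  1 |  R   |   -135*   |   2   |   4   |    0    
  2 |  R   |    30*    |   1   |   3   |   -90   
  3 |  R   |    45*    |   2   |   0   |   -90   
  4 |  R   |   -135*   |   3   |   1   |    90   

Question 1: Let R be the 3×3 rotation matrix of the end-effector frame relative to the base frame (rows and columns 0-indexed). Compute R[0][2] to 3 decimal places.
End-effector z-axis (col 2 of R) = (-0.5536,0.6660,0.5000)
R[0][2] = -0.5536

-0.554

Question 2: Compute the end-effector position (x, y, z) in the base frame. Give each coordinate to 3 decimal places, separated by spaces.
-0.312 -3.895 1.379

after link 1: o_1 = (-2.8284, -2.8284, 2.0000)
after link 2: o_2 = (-3.6049, -5.7262, 3.0000)
after link 3: o_3 = (-1.6730, -6.2438, 3.0000)
after link 4: o_4 = (-0.3116, -3.8949, 1.3787)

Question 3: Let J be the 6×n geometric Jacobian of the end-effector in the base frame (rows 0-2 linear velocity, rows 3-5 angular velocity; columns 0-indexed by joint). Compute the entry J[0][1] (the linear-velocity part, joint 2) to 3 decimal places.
axis z_1 = (0.0000,0.0000,1.0000); lever o_n−o_1 = (2.5169,-1.0664,-0.6213)
cross product → J_v[:, 1] = (1.0664,2.5169,-0.0000)
J_ω[:, 1] = z_1
entry J[0][1] = 1.0664

1.066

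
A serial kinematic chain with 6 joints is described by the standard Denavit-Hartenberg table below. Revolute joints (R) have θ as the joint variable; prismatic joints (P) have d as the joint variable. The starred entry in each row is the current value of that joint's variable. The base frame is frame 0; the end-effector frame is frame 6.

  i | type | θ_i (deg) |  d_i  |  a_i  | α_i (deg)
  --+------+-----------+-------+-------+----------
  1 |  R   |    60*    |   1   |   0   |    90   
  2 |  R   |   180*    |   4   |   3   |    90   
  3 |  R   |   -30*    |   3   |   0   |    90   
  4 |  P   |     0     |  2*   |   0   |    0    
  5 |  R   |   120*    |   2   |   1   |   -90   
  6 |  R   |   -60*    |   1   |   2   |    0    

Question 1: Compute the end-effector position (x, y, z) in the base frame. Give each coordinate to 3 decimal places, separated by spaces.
after link 1: o_1 = (0.0000, 0.0000, 1.0000)
after link 2: o_2 = (1.9641, -4.5981, 1.0000)
after link 3: o_3 = (1.9641, -4.5981, 4.0000)
after link 4: o_4 = (0.9641, -2.8660, 4.0000)
after link 5: o_5 = (0.3971, -0.8840, 4.8660)
after link 6: o_6 = (0.7141, 1.2990, 5.2321)

0.714 1.299 5.232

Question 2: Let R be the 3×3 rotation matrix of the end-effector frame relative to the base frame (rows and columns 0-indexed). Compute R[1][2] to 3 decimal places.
0.433

End-effector z-axis (col 2 of R) = (0.7500,0.4330,-0.5000)
R[1][2] = 0.4330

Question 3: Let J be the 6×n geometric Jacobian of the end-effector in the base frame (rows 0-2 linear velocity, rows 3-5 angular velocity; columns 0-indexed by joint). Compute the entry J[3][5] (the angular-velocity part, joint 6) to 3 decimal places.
0.750

axis z_5 = (0.7500,0.4330,-0.5000); lever o_n−o_5 = (0.3170,2.1830,0.3660)
cross product → J_v[:, 5] = (1.2500,-0.4330,1.5000)
J_ω[:, 5] = z_5
entry J[3][5] = 0.7500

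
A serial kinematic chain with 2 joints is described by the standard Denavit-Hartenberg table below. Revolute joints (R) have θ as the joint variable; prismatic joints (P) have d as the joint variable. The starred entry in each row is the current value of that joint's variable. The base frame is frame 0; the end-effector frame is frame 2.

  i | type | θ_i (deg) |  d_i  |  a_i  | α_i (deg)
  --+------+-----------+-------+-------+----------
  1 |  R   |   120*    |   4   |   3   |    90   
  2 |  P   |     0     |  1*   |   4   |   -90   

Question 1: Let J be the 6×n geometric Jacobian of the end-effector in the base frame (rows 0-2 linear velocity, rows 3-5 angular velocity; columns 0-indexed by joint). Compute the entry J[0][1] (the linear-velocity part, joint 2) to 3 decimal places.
prismatic axis z_1 = (0.8660,0.5000,0.0000)
J_v[:, 1] = z_1; J_ω[:, 1] = (0,0,0)
entry J[0][1] = 0.8660

0.866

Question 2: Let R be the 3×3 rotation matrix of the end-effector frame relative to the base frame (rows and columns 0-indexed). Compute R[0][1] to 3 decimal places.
-0.866

End-effector y-axis (col 1 of R) = (-0.8660,-0.5000,0.0000)
R[0][1] = -0.8660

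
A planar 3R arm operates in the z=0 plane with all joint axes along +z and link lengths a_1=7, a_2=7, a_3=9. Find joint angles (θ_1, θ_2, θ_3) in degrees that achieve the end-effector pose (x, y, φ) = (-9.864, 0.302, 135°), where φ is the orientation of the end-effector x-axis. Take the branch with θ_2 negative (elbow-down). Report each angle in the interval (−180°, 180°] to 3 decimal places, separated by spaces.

-60.000 -120.002 -44.998

wrist centre = target − a_3·(cos φ, sin φ) = (-3.5000, -6.0620)
cos θ_2 = (48.9976−7²−7²)/(2·7·7) = -0.5000; θ_2 = -120.0016° (elbow-down)
β = atan2(-6.0620,-3.5000) = -120.0012°; ψ = atan2(-6.0621,3.4998) = -60.0008°
θ_1 = β − ψ = -60.0004°
θ_3 = φ − θ_1 − θ_2 = -44.9980° (wrapped to (-180°,180°])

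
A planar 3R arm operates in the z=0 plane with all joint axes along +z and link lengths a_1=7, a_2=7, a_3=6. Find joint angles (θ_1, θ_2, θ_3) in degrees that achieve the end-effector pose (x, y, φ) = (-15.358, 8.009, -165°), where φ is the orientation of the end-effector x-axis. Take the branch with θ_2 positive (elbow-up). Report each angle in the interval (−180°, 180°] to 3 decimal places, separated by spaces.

120.002 30.000 44.998

wrist centre = target − a_3·(cos φ, sin φ) = (-9.5624, 9.5619)
cos θ_2 = (182.8706−7²−7²)/(2·7·7) = 0.8660; θ_2 = 29.9999° (elbow-up)
β = atan2(9.5619,-9.5624) = 135.0016°; ψ = atan2(3.5000,13.0622) = 15.0000°
θ_1 = β − ψ = 120.0016°
θ_3 = φ − θ_1 − θ_2 = 44.9985° (wrapped to (-180°,180°])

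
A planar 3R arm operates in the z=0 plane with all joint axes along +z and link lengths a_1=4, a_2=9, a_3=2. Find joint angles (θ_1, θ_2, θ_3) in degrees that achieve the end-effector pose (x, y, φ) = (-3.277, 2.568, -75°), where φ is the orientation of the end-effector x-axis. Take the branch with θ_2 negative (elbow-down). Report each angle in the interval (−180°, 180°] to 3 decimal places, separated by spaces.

-99.727 -149.997 174.725

wrist centre = target − a_3·(cos φ, sin φ) = (-3.7946, 4.4999)
cos θ_2 = (34.6479−4²−9²)/(2·4·9) = -0.8660; θ_2 = -149.9972° (elbow-down)
β = atan2(4.4999,-3.7946) = 130.1403°; ψ = atan2(-4.5004,-3.7940) = -130.1323°
θ_1 = β − ψ = 260.2725°
θ_3 = φ − θ_1 − θ_2 = 174.7246° (wrapped to (-180°,180°])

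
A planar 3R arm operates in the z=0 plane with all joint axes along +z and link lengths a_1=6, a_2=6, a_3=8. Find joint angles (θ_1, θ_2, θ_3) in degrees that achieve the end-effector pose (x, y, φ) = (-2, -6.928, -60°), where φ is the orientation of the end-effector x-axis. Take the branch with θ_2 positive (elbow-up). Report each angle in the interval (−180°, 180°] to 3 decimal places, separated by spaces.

wrist centre = target − a_3·(cos φ, sin φ) = (-6.0000, 0.0002)
cos θ_2 = (36.0000−6²−6²)/(2·6·6) = -0.5000; θ_2 = 120.0000° (elbow-up)
β = atan2(0.0002,-6.0000) = 179.9981°; ψ = atan2(5.1962,3.0000) = 60.0000°
θ_1 = β − ψ = 119.9981°
θ_3 = φ − θ_1 − θ_2 = 60.0019° (wrapped to (-180°,180°])

119.998 120.000 60.002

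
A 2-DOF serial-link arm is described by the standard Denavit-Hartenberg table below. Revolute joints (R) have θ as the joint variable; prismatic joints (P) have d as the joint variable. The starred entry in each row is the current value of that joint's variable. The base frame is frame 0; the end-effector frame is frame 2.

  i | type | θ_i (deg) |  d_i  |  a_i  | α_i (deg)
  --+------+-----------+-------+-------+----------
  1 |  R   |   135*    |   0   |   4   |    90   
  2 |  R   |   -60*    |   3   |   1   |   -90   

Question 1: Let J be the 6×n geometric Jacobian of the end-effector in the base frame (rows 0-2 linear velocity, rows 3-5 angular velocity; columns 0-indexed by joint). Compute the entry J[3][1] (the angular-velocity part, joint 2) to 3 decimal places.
axis z_1 = (0.7071,0.7071,0.0000); lever o_n−o_1 = (1.7678,2.4749,-0.8660)
cross product → J_v[:, 1] = (-0.6124,0.6124,0.5000)
J_ω[:, 1] = z_1
entry J[3][1] = 0.7071

0.707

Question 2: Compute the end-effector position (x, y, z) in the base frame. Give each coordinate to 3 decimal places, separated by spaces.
after link 1: o_1 = (-2.8284, 2.8284, 0.0000)
after link 2: o_2 = (-1.0607, 5.3033, -0.8660)

-1.061 5.303 -0.866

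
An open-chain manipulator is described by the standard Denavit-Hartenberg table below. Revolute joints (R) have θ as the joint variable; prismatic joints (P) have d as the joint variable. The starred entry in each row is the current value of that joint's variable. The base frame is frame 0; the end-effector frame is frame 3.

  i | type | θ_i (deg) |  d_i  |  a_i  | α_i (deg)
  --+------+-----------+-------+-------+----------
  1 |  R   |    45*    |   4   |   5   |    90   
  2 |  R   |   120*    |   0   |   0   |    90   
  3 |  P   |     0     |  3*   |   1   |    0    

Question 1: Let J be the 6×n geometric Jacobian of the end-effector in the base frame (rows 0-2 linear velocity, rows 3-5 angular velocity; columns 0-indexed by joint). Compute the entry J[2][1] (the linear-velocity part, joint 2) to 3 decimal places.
2.098

axis z_1 = (0.7071,-0.7071,0.0000); lever o_n−o_1 = (1.4836,1.4836,2.3660)
cross product → J_v[:, 1] = (-1.6730,-1.6730,2.0981)
J_ω[:, 1] = z_1
entry J[2][1] = 2.0981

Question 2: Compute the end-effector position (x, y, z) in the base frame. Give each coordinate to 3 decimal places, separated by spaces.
after link 1: o_1 = (3.5355, 3.5355, 4.0000)
after link 2: o_2 = (3.5355, 3.5355, 4.0000)
after link 3: o_3 = (5.0191, 5.0191, 6.3660)

5.019 5.019 6.366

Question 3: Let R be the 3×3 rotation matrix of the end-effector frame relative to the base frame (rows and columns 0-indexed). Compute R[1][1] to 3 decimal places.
-0.707

End-effector y-axis (col 1 of R) = (0.7071,-0.7071,0.0000)
R[1][1] = -0.7071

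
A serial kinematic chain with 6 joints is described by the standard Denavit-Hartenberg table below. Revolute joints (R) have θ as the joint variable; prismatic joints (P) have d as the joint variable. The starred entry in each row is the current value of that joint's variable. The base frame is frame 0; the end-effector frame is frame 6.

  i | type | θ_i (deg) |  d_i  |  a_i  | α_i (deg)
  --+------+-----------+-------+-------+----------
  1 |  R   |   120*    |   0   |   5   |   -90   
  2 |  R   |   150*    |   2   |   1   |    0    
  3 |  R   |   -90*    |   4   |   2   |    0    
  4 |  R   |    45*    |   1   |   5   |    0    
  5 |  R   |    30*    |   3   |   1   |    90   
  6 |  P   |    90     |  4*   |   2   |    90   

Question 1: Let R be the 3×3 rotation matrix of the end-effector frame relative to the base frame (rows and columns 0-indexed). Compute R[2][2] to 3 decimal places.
End-effector z-axis (col 2 of R) = (0.3536,-0.6124,-0.7071)
R[2][2] = -0.7071

-0.707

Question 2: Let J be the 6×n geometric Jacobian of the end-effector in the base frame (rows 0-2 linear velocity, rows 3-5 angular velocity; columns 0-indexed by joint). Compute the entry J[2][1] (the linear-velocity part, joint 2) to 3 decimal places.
axis z_1 = (-0.8660,-0.5000,0.0000); lever o_n−o_1 = (-10.8729,-5.1676,-10.5972)
cross product → J_v[:, 1] = (5.2986,-9.1775,-0.9612)
J_ω[:, 1] = z_1
entry J[2][1] = -0.9612

-0.961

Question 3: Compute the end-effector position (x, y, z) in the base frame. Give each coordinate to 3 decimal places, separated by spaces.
after link 1: o_1 = (-2.5000, 4.3301, 0.0000)
after link 2: o_2 = (-3.7990, 2.5801, -0.5000)
after link 3: o_3 = (-7.7631, 1.4462, -2.2321)
after link 4: o_4 = (-7.9821, -0.1746, -7.0617)
after link 5: o_5 = (-10.2266, -2.2869, -7.7688)
after link 6: o_6 = (-13.3729, -0.8374, -10.5972)

-13.373 -0.837 -10.597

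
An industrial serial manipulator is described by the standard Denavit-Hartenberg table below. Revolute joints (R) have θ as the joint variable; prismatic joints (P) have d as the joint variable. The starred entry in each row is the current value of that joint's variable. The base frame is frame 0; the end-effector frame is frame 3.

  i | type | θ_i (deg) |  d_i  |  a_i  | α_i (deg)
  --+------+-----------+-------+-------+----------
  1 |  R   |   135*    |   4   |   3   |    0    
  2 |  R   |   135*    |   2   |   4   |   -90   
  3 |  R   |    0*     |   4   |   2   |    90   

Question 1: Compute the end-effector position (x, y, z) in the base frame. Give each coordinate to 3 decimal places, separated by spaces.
1.879 -3.879 6.000

after link 1: o_1 = (-2.1213, 2.1213, 4.0000)
after link 2: o_2 = (-2.1213, -1.8787, 6.0000)
after link 3: o_3 = (1.8787, -3.8787, 6.0000)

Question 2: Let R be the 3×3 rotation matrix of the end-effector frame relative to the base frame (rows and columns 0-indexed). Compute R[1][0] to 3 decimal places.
-1.000

End-effector x-axis (col 0 of R) = (-0.0000,-1.0000,0.0000)
R[1][0] = -1.0000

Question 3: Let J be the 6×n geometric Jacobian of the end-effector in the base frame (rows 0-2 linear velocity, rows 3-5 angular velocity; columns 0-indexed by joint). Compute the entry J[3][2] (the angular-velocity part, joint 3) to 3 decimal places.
axis z_2 = (1.0000,-0.0000,0.0000); lever o_n−o_2 = (4.0000,-2.0000,0.0000)
cross product → J_v[:, 2] = (0.0000,0.0000,-2.0000)
J_ω[:, 2] = z_2
entry J[3][2] = 1.0000

1.000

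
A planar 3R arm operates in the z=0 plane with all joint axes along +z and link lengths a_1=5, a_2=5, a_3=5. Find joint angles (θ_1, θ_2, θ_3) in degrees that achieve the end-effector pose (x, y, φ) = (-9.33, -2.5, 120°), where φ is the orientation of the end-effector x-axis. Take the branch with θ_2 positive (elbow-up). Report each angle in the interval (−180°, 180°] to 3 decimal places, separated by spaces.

wrist centre = target − a_3·(cos φ, sin φ) = (-6.8300, -6.8301)
cos θ_2 = (93.2995−5²−5²)/(2·5·5) = 0.8660; θ_2 = 30.0040° (elbow-up)
β = atan2(-6.8301,-6.8300) = -134.9995°; ψ = atan2(2.5003,9.3300) = 15.0020°
θ_1 = β − ψ = -150.0015°
θ_3 = φ − θ_1 − θ_2 = -120.0025° (wrapped to (-180°,180°])

-150.001 30.004 -120.003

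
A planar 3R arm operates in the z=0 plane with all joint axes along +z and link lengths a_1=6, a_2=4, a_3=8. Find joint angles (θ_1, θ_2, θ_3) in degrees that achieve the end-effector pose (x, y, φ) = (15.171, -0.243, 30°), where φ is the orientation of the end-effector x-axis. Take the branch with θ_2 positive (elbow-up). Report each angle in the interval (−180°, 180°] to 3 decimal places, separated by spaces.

-44.998 44.991 30.007

wrist centre = target − a_3·(cos φ, sin φ) = (8.2428, -4.2430)
cos θ_2 = (85.9467−6²−4²)/(2·6·4) = 0.7072; θ_2 = 44.9905° (elbow-up)
β = atan2(-4.2430,8.2428) = -27.2373°; ψ = atan2(2.8280,8.8289) = 17.7606°
θ_1 = β − ψ = -44.9979°
θ_3 = φ − θ_1 − θ_2 = 30.0074° (wrapped to (-180°,180°])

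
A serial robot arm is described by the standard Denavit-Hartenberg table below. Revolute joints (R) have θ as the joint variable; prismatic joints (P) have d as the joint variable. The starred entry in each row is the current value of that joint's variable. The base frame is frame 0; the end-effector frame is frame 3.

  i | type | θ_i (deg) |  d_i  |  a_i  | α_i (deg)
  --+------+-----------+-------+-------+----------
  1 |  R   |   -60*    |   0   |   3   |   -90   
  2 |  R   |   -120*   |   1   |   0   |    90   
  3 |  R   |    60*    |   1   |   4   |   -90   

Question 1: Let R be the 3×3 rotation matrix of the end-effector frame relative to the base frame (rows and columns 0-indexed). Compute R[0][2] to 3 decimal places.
0.650

End-effector z-axis (col 2 of R) = (0.6495,-0.1250,-0.7500)
R[0][2] = 0.6495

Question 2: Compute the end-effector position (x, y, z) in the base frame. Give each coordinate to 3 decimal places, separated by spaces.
after link 1: o_1 = (1.5000, -2.5981, 0.0000)
after link 2: o_2 = (2.3660, -2.0981, 0.0000)
after link 3: o_3 = (4.4330, 1.2500, 1.2321)

4.433 1.250 1.232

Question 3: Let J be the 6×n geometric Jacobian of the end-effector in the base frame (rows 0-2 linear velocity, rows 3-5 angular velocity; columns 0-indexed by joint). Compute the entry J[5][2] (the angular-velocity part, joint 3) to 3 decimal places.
-0.500

axis z_2 = (-0.4330,0.7500,-0.5000); lever o_n−o_2 = (2.0670,3.3481,1.2321)
cross product → J_v[:, 2] = (2.5981,-0.5000,-3.0000)
J_ω[:, 2] = z_2
entry J[5][2] = -0.5000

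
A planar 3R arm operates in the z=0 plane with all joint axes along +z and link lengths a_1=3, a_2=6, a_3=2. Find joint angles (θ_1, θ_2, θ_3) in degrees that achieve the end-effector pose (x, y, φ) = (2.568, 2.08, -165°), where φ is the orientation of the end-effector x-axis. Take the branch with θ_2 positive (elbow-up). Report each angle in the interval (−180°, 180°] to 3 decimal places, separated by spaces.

wrist centre = target − a_3·(cos φ, sin φ) = (4.4999, 2.5976)
cos θ_2 = (26.9964−3²−6²)/(2·3·6) = -0.5001; θ_2 = 120.0066° (elbow-up)
β = atan2(2.5976,4.4999) = 29.9966°; ψ = atan2(5.1958,-0.0006) = 90.0066°
θ_1 = β − ψ = -60.0100°
θ_3 = φ − θ_1 − θ_2 = 135.0034° (wrapped to (-180°,180°])

-60.010 120.007 135.003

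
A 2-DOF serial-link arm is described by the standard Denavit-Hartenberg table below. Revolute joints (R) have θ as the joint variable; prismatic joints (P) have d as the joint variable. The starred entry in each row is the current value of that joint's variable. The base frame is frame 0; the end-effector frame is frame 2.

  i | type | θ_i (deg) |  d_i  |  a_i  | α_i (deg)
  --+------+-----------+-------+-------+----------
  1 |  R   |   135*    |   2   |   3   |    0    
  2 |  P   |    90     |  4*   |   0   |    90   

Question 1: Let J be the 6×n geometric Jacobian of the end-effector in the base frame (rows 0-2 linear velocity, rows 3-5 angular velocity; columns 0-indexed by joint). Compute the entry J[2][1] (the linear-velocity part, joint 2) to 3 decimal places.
1.000

prismatic axis z_1 = (0.0000,0.0000,1.0000)
J_v[:, 1] = z_1; J_ω[:, 1] = (0,0,0)
entry J[2][1] = 1.0000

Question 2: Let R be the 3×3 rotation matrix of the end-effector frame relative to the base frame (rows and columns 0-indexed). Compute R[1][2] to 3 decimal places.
0.707

End-effector z-axis (col 2 of R) = (-0.7071,0.7071,0.0000)
R[1][2] = 0.7071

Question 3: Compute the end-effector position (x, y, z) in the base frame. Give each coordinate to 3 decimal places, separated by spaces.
after link 1: o_1 = (-2.1213, 2.1213, 2.0000)
after link 2: o_2 = (-2.1213, 2.1213, 6.0000)

-2.121 2.121 6.000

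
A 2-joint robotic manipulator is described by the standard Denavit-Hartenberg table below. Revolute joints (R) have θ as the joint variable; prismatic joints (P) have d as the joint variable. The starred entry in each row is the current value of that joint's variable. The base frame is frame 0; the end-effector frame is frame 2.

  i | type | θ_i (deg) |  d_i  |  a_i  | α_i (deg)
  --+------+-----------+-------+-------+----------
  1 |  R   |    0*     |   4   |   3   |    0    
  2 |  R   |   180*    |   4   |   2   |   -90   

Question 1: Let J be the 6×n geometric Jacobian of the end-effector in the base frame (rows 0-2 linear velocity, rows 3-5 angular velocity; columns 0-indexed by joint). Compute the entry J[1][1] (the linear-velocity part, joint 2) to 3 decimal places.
axis z_1 = (0.0000,0.0000,1.0000); lever o_n−o_1 = (-2.0000,0.0000,4.0000)
cross product → J_v[:, 1] = (-0.0000,-2.0000,0.0000)
J_ω[:, 1] = z_1
entry J[1][1] = -2.0000

-2.000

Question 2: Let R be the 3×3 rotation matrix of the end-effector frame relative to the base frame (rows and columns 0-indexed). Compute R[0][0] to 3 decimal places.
-1.000

End-effector x-axis (col 0 of R) = (-1.0000,0.0000,0.0000)
R[0][0] = -1.0000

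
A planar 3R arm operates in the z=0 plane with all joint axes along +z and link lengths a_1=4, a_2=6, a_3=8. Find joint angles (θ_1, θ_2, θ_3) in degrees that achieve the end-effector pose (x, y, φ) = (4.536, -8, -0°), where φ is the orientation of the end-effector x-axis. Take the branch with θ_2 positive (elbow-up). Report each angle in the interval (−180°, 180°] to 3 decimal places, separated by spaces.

-150.000 60.001 89.999

wrist centre = target − a_3·(cos φ, sin φ) = (-3.4640, -8.0000)
cos θ_2 = (75.9993−4²−6²)/(2·4·6) = 0.5000; θ_2 = 60.0010° (elbow-up)
β = atan2(-8.0000,-3.4640) = -113.4126°; ψ = atan2(5.1962,6.9999) = 36.5874°
θ_1 = β − ψ = -150.0000°
θ_3 = φ − θ_1 − θ_2 = 89.9990° (wrapped to (-180°,180°])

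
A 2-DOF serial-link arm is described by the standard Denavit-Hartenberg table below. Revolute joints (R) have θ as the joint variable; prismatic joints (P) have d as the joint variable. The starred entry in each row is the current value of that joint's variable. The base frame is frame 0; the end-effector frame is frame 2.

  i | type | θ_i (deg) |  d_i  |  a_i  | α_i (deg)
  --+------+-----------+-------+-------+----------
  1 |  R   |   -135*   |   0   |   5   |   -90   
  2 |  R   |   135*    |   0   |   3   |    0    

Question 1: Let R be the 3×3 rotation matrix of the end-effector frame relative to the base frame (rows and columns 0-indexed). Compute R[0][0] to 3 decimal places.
0.500

End-effector x-axis (col 0 of R) = (0.5000,0.5000,-0.7071)
R[0][0] = 0.5000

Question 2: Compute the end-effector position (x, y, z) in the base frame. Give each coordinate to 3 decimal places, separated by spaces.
after link 1: o_1 = (-3.5355, -3.5355, 0.0000)
after link 2: o_2 = (-2.0355, -2.0355, -2.1213)

-2.036 -2.036 -2.121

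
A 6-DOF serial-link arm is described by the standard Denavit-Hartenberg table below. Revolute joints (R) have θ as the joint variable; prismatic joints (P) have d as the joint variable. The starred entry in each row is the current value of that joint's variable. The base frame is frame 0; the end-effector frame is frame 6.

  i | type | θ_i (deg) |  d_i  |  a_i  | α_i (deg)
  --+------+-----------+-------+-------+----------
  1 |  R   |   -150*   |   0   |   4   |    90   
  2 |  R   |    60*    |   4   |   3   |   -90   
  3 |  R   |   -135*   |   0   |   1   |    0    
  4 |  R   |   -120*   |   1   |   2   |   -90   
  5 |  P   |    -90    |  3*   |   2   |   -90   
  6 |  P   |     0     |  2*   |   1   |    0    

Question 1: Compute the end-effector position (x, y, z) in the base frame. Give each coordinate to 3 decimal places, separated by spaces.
-0.564 1.545 0.580

after link 1: o_1 = (-3.4641, -2.0000, 0.0000)
after link 2: o_2 = (-6.7631, 0.7141, 2.5981)
after link 3: o_3 = (-6.8105, 1.5033, 1.9857)
after link 4: o_4 = (-4.8704, 0.3926, 2.0374)
after link 5: o_5 = (-2.5039, 2.6555, 0.5279)
after link 6: o_6 = (-0.5638, 1.5449, 0.5796)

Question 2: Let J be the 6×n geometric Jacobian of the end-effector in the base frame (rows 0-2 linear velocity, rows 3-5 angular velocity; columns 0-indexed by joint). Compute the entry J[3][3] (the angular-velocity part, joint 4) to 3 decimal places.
0.750

axis z_3 = (0.7500,0.4330,0.5000); lever o_n−o_3 = (6.2467,0.0417,-1.4061)
cross product → J_v[:, 3] = (-0.6297,4.1779,-2.6736)
J_ω[:, 3] = z_3
entry J[3][3] = 0.7500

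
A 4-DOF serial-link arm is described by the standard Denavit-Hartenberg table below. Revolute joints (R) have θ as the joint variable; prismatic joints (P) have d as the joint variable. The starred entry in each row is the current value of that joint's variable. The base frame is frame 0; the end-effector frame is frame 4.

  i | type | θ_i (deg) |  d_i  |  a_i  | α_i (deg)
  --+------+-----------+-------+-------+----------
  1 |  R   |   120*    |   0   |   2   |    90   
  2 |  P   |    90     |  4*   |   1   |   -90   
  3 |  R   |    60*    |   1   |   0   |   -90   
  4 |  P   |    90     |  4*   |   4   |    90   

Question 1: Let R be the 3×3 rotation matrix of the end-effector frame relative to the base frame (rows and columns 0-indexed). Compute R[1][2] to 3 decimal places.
End-effector z-axis (col 2 of R) = (-0.7500,-0.4330,0.5000)
R[1][2] = -0.4330

-0.433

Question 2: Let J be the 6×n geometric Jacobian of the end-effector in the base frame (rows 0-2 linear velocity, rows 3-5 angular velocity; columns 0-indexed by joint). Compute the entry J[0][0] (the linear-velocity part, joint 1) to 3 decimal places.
-5.330

axis z_0 = ẑ; lever o_n−o_0 = (-0.7679,5.3301,-2.4641)
cross product → J_v[:, 0] = (-5.3301,-0.7679,0.0000)
J_ω[:, 0] = z_0
entry J[0][0] = -5.3301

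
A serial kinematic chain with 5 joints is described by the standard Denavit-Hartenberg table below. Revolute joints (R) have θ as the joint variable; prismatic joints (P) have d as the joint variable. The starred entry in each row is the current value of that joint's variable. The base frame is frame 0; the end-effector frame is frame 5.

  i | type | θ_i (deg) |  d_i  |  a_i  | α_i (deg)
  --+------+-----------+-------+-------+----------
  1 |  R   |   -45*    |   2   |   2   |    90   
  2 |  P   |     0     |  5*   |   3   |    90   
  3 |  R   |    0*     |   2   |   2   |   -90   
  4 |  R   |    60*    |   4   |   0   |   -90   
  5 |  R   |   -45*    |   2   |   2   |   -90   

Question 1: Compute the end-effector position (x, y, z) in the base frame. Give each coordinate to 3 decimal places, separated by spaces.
after link 1: o_1 = (1.4142, -1.4142, 2.0000)
after link 2: o_2 = (0.0000, -7.0711, 2.0000)
after link 3: o_3 = (1.4142, -8.4853, 0.0000)
after link 4: o_4 = (-1.4142, -11.3137, 0.0000)
after link 5: o_5 = (-3.1390, -11.5890, 2.2247)

-3.139 -11.589 2.225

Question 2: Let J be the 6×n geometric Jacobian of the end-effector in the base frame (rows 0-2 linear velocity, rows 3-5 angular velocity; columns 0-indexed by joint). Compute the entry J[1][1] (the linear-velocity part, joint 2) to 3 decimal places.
prismatic axis z_1 = (-0.7071,-0.7071,0.0000)
J_v[:, 1] = z_1; J_ω[:, 1] = (0,0,0)
entry J[1][1] = -0.7071

-0.707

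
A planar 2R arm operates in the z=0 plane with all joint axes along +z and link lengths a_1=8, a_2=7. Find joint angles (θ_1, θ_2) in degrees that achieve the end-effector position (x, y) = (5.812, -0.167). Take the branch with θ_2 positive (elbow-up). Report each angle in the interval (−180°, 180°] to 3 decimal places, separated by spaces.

-60.002 134.998

cos θ_2 = (33.8072−8²−7²)/(2·8·7) = -0.7071; θ_2 = 134.9977° (elbow-up)
β = atan2(-0.1670,5.8120) = -1.6459°; ψ = atan2(4.9499,3.0505) = 58.3562°
θ_1 = β − ψ = -60.0020°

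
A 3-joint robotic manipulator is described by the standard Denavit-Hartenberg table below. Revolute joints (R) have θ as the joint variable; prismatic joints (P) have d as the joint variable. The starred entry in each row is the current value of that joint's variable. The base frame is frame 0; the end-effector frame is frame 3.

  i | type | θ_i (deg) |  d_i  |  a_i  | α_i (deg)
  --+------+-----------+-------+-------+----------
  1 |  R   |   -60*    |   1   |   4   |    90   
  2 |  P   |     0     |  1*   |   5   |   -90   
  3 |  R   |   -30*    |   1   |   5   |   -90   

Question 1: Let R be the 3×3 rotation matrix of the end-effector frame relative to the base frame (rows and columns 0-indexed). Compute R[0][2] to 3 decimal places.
End-effector z-axis (col 2 of R) = (1.0000,0.0000,0.0000)
R[0][2] = 1.0000

1.000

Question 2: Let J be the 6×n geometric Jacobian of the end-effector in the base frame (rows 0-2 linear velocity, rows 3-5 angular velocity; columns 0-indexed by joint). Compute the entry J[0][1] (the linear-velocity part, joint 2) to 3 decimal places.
prismatic axis z_1 = (-0.8660,-0.5000,0.0000)
J_v[:, 1] = z_1; J_ω[:, 1] = (0,0,0)
entry J[0][1] = -0.8660

-0.866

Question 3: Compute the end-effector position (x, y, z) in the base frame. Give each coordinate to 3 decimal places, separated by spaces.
3.634 -13.294 2.000

after link 1: o_1 = (2.0000, -3.4641, 1.0000)
after link 2: o_2 = (3.6340, -8.2942, 1.0000)
after link 3: o_3 = (3.6340, -13.2942, 2.0000)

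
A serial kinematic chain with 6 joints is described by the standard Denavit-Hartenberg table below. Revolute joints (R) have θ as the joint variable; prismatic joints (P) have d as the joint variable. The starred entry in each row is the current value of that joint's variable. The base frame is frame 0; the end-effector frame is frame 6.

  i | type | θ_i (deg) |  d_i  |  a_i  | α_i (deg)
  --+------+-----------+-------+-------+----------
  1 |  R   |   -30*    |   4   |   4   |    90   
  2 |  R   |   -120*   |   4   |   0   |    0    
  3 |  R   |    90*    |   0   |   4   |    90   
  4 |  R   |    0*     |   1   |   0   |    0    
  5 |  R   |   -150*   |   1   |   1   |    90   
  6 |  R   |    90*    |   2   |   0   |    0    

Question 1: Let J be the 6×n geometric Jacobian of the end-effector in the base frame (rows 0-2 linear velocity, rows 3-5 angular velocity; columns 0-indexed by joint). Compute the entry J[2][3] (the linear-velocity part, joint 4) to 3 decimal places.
0.616

axis z_3 = (-0.4330,0.2500,-0.8660); lever o_n−o_3 = (-2.8816,0.2410,-0.7990)
cross product → J_v[:, 3] = (0.0090,2.1495,0.6160)
J_ω[:, 3] = z_3
entry J[2][3] = 0.6160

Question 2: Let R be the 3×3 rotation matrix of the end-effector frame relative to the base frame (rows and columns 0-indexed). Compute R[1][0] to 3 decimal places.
0.250

End-effector x-axis (col 0 of R) = (-0.4330,0.2500,-0.8660)
R[1][0] = 0.2500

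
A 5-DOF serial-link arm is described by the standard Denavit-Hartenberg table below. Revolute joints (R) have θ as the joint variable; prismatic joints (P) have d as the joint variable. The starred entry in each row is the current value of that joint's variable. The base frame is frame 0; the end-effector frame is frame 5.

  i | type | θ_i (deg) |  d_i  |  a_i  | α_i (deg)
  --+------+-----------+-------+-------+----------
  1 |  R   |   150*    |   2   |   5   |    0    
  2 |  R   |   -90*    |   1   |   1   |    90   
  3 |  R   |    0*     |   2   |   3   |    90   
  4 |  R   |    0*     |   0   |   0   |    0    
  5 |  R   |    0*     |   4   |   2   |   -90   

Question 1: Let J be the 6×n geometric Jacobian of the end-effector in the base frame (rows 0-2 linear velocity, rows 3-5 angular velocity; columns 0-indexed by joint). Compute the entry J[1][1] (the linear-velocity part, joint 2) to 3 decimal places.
axis z_1 = (0.0000,0.0000,1.0000); lever o_n−o_1 = (4.7321,4.1962,-3.0000)
cross product → J_v[:, 1] = (-4.1962,4.7321,0.0000)
J_ω[:, 1] = z_1
entry J[1][1] = 4.7321

4.732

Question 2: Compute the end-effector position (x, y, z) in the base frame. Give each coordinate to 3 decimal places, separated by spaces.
0.402 6.696 -1.000

after link 1: o_1 = (-4.3301, 2.5000, 2.0000)
after link 2: o_2 = (-3.8301, 3.3660, 3.0000)
after link 3: o_3 = (-0.5981, 4.9641, 3.0000)
after link 4: o_4 = (-0.5981, 4.9641, 3.0000)
after link 5: o_5 = (0.4019, 6.6962, -1.0000)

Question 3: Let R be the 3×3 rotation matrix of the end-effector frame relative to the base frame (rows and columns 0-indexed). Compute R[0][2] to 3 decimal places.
0.866

End-effector z-axis (col 2 of R) = (0.8660,-0.5000,0.0000)
R[0][2] = 0.8660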